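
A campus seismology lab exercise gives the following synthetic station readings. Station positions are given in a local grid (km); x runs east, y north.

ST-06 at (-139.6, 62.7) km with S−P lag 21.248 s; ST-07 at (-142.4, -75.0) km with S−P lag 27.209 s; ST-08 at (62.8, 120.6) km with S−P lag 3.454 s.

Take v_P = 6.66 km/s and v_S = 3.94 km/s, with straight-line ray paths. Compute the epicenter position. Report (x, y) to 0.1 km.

x ≈ 63.9 km, y ≈ 87.3 km

Distance from S−P lag: d = Δt · v_P v_S / (v_P − v_S) = Δt · (6.66·3.94)/(6.66−3.94) ≈ 9.6472·Δt.
So d_ST-06 = 204.98, d_ST-07 = 262.49, d_ST-08 = 33.32 km.
Circle about each station: (x + 139.6)² + (y − 62.7)² = 204.98²; (x + 142.4)² + (y + 75.0)² = 262.49²; (x − 62.8)² + (y − 120.6)² = 33.32².
Subtracting the ST-06 equation from the ST-07 and ST-08 equations removes the quadratic terms:
-5.6 x − 275.4 y = -24400.89
404.8 x + 115.8 y = 35975.33
Solving the 2×2 system: x ≈ 63.9, y ≈ 87.3 km.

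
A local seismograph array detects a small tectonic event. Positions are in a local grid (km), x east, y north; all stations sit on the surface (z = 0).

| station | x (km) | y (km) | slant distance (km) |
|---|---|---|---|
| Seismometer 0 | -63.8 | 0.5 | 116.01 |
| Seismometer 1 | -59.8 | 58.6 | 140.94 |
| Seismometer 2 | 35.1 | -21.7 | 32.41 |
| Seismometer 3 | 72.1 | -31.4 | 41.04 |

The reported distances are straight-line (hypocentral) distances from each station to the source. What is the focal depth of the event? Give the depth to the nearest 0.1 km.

Each station gives a sphere (x−x_i)² + (y−y_i)² + z² = d_i² (stations at z=0).
Subtracting the Seismometer 0 sphere from Seismometer 1 and Seismometer 2: z² cancels, leaving linear equations in x and y:
8.0 x + 116.2 y = -3466.45
197.8 x − 44.4 y = 10040.12
Solving: x ≈ 43.392, y ≈ -32.819 km (keep extra digits for the depth step; rounded: 43.4, -32.8).
Then from the Seismometer 0 sphere: z² = 116.01² − (x + 63.8)² − (y − 0.5)² with x = 43.392, y = -32.819, so z ≈ 29.292 ≈ 29.3 km.

29.3 km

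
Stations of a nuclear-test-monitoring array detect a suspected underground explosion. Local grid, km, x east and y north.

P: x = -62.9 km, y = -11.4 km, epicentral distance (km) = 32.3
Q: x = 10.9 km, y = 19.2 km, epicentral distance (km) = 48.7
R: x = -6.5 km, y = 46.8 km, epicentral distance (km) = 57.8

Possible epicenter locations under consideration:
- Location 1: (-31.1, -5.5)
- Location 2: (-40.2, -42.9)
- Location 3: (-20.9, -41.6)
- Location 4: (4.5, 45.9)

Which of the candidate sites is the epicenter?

For each candidate, compare |candidate − station| to the reported distance:
Location 1: residuals P 0.0, Q 0.0, R 0.0 → max 0.0 km
Location 2: residuals P 6.5, Q 31.7, R 38.0 → max 38.0 km
Location 3: residuals P 19.4, Q 19.9, R 31.8 → max 31.8 km
Location 4: residuals P 56.2, Q 21.2, R 46.8 → max 56.2 km
Only Location 1 has all residuals ≈ 0.

Location 1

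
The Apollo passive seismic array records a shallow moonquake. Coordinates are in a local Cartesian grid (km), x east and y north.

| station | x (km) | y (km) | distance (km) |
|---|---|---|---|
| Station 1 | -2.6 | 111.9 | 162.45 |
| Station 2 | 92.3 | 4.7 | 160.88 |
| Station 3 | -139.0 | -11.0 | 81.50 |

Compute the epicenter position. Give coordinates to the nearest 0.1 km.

Circle about each station: (x + 2.6)² + (y − 111.9)² = 162.45²; (x − 92.3)² + (y − 4.7)² = 160.88²; (x + 139.0)² + (y + 11.0)² = 81.50².
Subtracting pairs of circle equations eliminates x²+y² and gives linear equations (the radical axes):
189.8 x − 214.4 y = -3479.36
-272.8 x − 245.8 y = 26661.38
Solving the 2×2 system: x ≈ -62.5, y ≈ -39.1 km.
Check against Station 1 (with the unrounded x, y): √((x + 2.6)²+(y − 111.9)²) = 162.45 ≈ 162.45 km. ✓

(-62.5, -39.1)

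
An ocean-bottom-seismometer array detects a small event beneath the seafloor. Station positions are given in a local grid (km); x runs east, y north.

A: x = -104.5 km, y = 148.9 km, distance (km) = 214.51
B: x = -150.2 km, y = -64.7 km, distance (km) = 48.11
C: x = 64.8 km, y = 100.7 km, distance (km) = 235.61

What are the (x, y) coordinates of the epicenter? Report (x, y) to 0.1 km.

Circle about each station: (x + 104.5)² + (y − 148.9)² = 214.51²; (x + 150.2)² + (y + 64.7)² = 48.11²; (x − 64.8)² + (y − 100.7)² = 235.61².
Subtracting the A equation from the B and C equations removes the quadratic terms:
-91.4 x − 427.2 y = 37354.64
338.6 x − 96.4 y = -28249.46
Solving the 2×2 system: x ≈ -102.1, y ≈ -65.6 km.

-102.1 km east, -65.6 km north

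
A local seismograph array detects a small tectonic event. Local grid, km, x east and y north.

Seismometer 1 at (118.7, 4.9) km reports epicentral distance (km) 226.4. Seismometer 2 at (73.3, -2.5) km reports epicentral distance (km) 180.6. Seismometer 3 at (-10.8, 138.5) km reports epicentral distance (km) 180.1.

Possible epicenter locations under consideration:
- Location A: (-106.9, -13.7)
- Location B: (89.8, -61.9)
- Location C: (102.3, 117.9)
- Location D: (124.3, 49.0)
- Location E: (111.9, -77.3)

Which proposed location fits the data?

For each candidate, compare |candidate − station| to the reported distance:
Location A: residuals Seismometer 1 0.0, Seismometer 2 0.1, Seismometer 3 0.1 → max 0.1 km
Location B: residuals Seismometer 1 153.6, Seismometer 2 119.0, Seismometer 3 44.1 → max 153.6 km
Location C: residuals Seismometer 1 112.2, Seismometer 2 56.8, Seismometer 3 65.1 → max 112.2 km
Location D: residuals Seismometer 1 181.9, Seismometer 2 108.1, Seismometer 3 18.0 → max 181.9 km
Location E: residuals Seismometer 1 143.9, Seismometer 2 96.4, Seismometer 3 68.1 → max 143.9 km
Only Location A has all residuals ≈ 0.

Location A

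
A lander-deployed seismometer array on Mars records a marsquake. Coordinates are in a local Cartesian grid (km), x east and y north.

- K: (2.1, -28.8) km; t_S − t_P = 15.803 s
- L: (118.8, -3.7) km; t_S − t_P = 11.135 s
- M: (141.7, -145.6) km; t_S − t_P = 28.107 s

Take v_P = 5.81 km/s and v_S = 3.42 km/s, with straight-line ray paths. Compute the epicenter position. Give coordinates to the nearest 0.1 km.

Distance from S−P lag: d = Δt · v_P v_S / (v_P − v_S) = Δt · (5.81·3.42)/(5.81−3.42) ≈ 8.3139·Δt.
So d_K = 131.38, d_L = 92.58, d_M = 233.68 km.
Circle about each station: (x − 2.1)² + (y + 28.8)² = 131.38²; (x − 118.8)² + (y + 3.7)² = 92.58²; (x − 141.7)² + (y + 145.6)² = 233.68².
Subtracting the K equation from the L and M equations removes the quadratic terms:
233.4 x + 50.2 y = 21982.93
279.2 x − 233.6 y = 3098.76
Solving the 2×2 system: x ≈ 77.2, y ≈ 79.0 km.

(77.2, 79.0)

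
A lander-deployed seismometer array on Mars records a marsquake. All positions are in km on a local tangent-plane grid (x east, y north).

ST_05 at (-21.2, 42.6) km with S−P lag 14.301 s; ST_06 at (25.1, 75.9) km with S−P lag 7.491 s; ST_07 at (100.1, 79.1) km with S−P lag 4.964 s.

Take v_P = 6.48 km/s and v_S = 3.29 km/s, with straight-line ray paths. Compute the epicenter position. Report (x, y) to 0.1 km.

(72.7, 60.4)

Distance from S−P lag: d = Δt · v_P v_S / (v_P − v_S) = Δt · (6.48·3.29)/(6.48−3.29) ≈ 6.6831·Δt.
So d_ST_05 = 95.58, d_ST_06 = 50.06, d_ST_07 = 33.18 km.
Circle about each station: (x + 21.2)² + (y − 42.6)² = 95.58²; (x − 25.1)² + (y − 75.9)² = 50.06²; (x − 100.1)² + (y − 79.1)² = 33.18².
Subtracting pairs of circle equations eliminates x²+y² and gives linear equations (the radical axes):
92.6 x + 66.6 y = 10756.15
242.6 x + 73.0 y = 22047.24
Solving the 2×2 system: x ≈ 72.7, y ≈ 60.4 km.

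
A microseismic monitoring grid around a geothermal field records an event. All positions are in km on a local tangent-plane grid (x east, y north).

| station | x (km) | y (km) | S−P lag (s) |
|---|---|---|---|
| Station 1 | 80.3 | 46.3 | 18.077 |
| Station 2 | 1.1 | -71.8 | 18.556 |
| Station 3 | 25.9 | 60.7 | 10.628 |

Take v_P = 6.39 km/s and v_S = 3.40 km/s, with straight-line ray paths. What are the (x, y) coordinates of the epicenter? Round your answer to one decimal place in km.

(-50.9, 52.6)

Distance from S−P lag: d = Δt · v_P v_S / (v_P − v_S) = Δt · (6.39·3.40)/(6.39−3.40) ≈ 7.2662·Δt.
So d_Station 1 = 131.35, d_Station 2 = 134.83, d_Station 3 = 77.23 km.
Circle about each station: (x − 80.3)² + (y − 46.3)² = 131.35²; (x − 1.1)² + (y + 71.8)² = 134.83²; (x − 25.9)² + (y − 60.7)² = 77.23².
Subtracting the Station 1 equation from the Station 2 and Station 3 equations removes the quadratic terms:
-158.4 x − 236.2 y = -4361.64
-108.8 x + 28.8 y = 7051.87
Solving the 2×2 system: x ≈ -50.9, y ≈ 52.6 km.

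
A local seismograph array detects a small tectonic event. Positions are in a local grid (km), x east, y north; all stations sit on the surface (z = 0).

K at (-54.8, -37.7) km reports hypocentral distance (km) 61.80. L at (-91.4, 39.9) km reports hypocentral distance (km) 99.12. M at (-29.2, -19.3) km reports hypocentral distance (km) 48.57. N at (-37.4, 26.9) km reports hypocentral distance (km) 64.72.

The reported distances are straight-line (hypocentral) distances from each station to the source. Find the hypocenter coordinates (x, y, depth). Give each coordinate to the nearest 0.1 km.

Each station gives a sphere (x−x_i)² + (y−y_i)² + z² = d_i² (stations at z=0).
Subtracting the K sphere from L and M: z² cancels, leaving linear equations in x and y:
-73.2 x + 155.2 y = -483.89
51.2 x + 36.8 y = -1739.00
Solving: x ≈ -23.692, y ≈ -14.292 km (keep extra digits for the depth step; rounded: -23.7, -14.3).
Then from the K sphere: z² = 61.80² − (x + 54.8)² − (y + 37.7)² with x = -23.692, y = -14.292, so z ≈ 47.996 ≈ 48.0 km.
Check against N (with the unrounded solution): distance 64.72 ≈ 64.72 km. ✓

x ≈ -23.7 km, y ≈ -14.3 km, depth ≈ 48.0 km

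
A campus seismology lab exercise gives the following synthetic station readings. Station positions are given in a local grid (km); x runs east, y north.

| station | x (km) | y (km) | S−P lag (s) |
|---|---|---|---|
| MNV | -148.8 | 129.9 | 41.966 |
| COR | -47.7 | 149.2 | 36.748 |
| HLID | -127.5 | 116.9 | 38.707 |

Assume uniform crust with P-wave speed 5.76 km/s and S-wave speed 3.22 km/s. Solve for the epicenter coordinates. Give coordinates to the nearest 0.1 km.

Distance from S−P lag: d = Δt · v_P v_S / (v_P − v_S) = Δt · (5.76·3.22)/(5.76−3.22) ≈ 7.3020·Δt.
So d_MNV = 306.44, d_COR = 268.34, d_HLID = 282.64 km.
Circle about each station: (x + 148.8)² + (y − 129.9)² = 306.44²; (x + 47.7)² + (y − 149.2)² = 268.34²; (x + 127.5)² + (y − 116.9)² = 282.64².
Subtracting pairs of circle equations eliminates x²+y² and gives linear equations (the radical axes):
202.2 x + 38.6 y = 7419.60
42.6 x − 26.0 y = 4926.51
Solving the 2×2 system: x ≈ 55.5, y ≈ -98.5 km.

55.5 km east, -98.5 km north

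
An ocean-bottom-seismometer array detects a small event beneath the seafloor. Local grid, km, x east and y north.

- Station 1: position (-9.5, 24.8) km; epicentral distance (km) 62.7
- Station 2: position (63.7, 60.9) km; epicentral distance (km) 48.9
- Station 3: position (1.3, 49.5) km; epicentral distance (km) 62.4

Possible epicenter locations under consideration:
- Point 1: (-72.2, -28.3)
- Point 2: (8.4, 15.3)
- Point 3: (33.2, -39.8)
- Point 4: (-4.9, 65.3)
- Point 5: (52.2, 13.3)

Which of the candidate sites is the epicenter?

For each candidate, compare |candidate − station| to the reported distance:
Point 1: residuals Station 1 19.5, Station 2 113.7, Station 3 44.6 → max 113.7 km
Point 2: residuals Station 1 42.4, Station 2 22.8, Station 3 27.5 → max 42.4 km
Point 3: residuals Station 1 14.7, Station 2 56.3, Station 3 32.4 → max 56.3 km
Point 4: residuals Station 1 21.9, Station 2 19.8, Station 3 45.4 → max 45.4 km
Point 5: residuals Station 1 0.1, Station 2 0.1, Station 3 0.1 → max 0.1 km
Only Point 5 has all residuals ≈ 0.

Point 5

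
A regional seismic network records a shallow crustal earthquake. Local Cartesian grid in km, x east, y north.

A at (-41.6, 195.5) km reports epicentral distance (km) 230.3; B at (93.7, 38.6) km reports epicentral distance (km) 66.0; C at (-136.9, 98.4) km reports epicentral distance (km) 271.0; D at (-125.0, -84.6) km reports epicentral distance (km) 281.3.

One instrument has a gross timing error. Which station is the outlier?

B

Solve using three stations at a time. Using A, C, D (subtract circle equations pairwise → linear system) gives (x, y) ≈ (127.5, 39.3).
Distances from that point to each station vs reported:
  A: calculated 230.3 vs reported 230.3 → residual 0.0 km
  B: calculated 33.8 vs reported 66.0 → residual 32.2 km
  C: calculated 271.0 vs reported 271.0 → residual 0.0 km
  D: calculated 281.3 vs reported 281.3 → residual 0.0 km
A, C, D are mutually consistent (residuals ≈ 0); B is off by 32.2 km.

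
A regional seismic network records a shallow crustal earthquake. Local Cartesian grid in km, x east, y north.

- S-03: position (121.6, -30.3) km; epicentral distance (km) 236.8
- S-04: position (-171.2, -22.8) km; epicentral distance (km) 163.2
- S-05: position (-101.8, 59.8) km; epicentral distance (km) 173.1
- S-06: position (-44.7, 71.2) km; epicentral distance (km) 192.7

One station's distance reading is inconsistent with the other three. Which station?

S-04

Solve using three stations at a time. Using S-03, S-05, S-06 (subtract circle equations pairwise → linear system) gives (x, y) ≈ (-100.3, -113.6).
Distances from that point to each station vs reported:
  S-03: calculated 237.0 vs reported 236.8 → residual 0.2 km
  S-04: calculated 115.2 vs reported 163.2 → residual 48.0 km
  S-05: calculated 173.4 vs reported 173.1 → residual 0.3 km
  S-06: calculated 192.9 vs reported 192.7 → residual 0.2 km
S-03, S-05, S-06 are mutually consistent (residuals ≈ 0); S-04 is off by 48.0 km.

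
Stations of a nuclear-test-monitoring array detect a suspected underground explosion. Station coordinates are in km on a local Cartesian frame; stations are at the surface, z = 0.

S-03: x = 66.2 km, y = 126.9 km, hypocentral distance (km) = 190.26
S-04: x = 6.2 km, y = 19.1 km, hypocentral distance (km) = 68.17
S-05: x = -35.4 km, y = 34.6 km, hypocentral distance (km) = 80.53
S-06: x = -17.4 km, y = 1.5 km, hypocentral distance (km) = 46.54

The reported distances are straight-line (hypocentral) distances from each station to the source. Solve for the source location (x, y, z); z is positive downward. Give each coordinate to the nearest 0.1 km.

x ≈ -18.5 km, y ≈ -42.9 km, depth ≈ 13.9 km

Each station gives a sphere (x−x_i)² + (y−y_i)² + z² = d_i² (stations at z=0).
Subtracting the S-03 sphere from S-04 and S-05: z² cancels, leaving linear equations in x and y:
-120.0 x − 215.6 y = 11468.92
-203.2 x − 184.6 y = 11678.06
Solving: x ≈ -18.498, y ≈ -42.900 km (keep extra digits for the depth step; rounded: -18.5, -42.9).
Then from the S-03 sphere: z² = 190.26² − (x − 66.2)² − (y − 126.9)² with x = -18.498, y = -42.900, so z ≈ 13.895 ≈ 13.9 km.
Check against S-06 (with the unrounded solution): distance 46.54 ≈ 46.54 km. ✓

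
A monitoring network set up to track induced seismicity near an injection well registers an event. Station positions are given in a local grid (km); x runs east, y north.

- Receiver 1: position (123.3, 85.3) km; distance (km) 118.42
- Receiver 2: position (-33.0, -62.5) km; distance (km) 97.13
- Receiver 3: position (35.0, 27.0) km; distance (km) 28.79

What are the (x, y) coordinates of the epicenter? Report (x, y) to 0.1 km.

(42.1, -0.9)

Circle about each station: (x − 123.3)² + (y − 85.3)² = 118.42²; (x + 33.0)² + (y + 62.5)² = 97.13²; (x − 35.0)² + (y − 27.0)² = 28.79².
Subtracting pairs of circle equations eliminates x²+y² and gives linear equations (the radical axes):
-312.6 x − 295.6 y = -12894.67
-176.6 x − 116.6 y = -7330.55
Solving the 2×2 system: x ≈ 42.1, y ≈ -0.9 km.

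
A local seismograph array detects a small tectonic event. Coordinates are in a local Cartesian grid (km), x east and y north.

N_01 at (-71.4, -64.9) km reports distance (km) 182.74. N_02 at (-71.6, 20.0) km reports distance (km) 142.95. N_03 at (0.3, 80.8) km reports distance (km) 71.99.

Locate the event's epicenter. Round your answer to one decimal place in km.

Circle about each station: (x + 71.4)² + (y + 64.9)² = 182.74²; (x + 71.6)² + (y − 20.0)² = 142.95²; (x − 0.3)² + (y − 80.8)² = 71.99².
Subtracting the N_01 equation from the N_02 and N_03 equations removes the quadratic terms:
-0.4 x + 169.8 y = 9175.80
143.4 x + 291.4 y = 25430.11
Solving the 2×2 system: x ≈ 67.2, y ≈ 54.2 km.

x ≈ 67.2 km, y ≈ 54.2 km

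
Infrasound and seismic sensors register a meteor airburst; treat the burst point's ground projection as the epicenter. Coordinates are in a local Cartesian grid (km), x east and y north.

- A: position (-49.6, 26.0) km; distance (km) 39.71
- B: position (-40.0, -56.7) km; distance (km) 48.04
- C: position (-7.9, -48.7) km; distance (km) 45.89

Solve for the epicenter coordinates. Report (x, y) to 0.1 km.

x ≈ -31.6 km, y ≈ -9.4 km

Circle about each station: (x + 49.6)² + (y − 26.0)² = 39.71²; (x + 40.0)² + (y + 56.7)² = 48.04²; (x + 7.9)² + (y + 48.7)² = 45.89².
Subtracting the A equation from the B and C equations removes the quadratic terms:
19.2 x − 165.4 y = 947.77
83.4 x − 149.4 y = -1231.07
Solving the 2×2 system: x ≈ -31.6, y ≈ -9.4 km.
Check against A (with the unrounded x, y): √((x + 49.6)²+(y − 26.0)²) = 39.71 ≈ 39.71 km. ✓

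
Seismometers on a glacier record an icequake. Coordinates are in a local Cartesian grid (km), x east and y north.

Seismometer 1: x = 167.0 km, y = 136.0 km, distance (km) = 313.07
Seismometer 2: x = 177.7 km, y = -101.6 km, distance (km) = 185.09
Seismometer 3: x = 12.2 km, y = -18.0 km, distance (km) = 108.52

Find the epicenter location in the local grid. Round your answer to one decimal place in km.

(-5.9, -125.0)

Circle about each station: (x − 167.0)² + (y − 136.0)² = 313.07²; (x − 177.7)² + (y + 101.6)² = 185.09²; (x − 12.2)² + (y + 18.0)² = 108.52².
Subtracting pairs of circle equations eliminates x²+y² and gives linear equations (the radical axes):
21.4 x − 475.2 y = 59269.37
-309.6 x − 308.0 y = 40324.07
Solving the 2×2 system: x ≈ -5.9, y ≈ -125.0 km.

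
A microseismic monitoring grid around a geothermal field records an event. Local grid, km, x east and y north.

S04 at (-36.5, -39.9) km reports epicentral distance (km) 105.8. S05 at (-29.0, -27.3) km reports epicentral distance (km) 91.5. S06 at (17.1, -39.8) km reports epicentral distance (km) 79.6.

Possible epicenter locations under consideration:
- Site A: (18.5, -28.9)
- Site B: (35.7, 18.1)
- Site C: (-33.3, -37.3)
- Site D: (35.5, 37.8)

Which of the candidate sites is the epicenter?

Site D

For each candidate, compare |candidate − station| to the reported distance:
Site A: residuals S04 49.7, S05 44.0, S06 68.6 → max 68.6 km
Site B: residuals S04 13.2, S05 12.5, S06 18.8 → max 18.8 km
Site C: residuals S04 101.7, S05 80.6, S06 29.1 → max 101.7 km
Site D: residuals S04 0.1, S05 0.1, S06 0.2 → max 0.2 km
Only Site D has all residuals ≈ 0.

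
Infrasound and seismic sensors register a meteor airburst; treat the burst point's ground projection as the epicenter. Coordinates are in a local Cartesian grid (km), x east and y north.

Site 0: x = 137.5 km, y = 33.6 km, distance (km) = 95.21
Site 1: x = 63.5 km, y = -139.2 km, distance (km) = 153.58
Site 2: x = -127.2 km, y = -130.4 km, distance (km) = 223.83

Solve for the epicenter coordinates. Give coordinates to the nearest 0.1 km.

Circle about each station: (x − 137.5)² + (y − 33.6)² = 95.21²; (x − 63.5)² + (y + 139.2)² = 153.58²; (x + 127.2)² + (y + 130.4)² = 223.83².
Subtracting pairs of circle equations eliminates x²+y² and gives linear equations (the radical axes):
-148.0 x − 345.6 y = -11148.19
-529.4 x − 328.0 y = -27886.13
Solving the 2×2 system: x ≈ 44.5, y ≈ 13.2 km.
Check against Site 0 (with the unrounded x, y): √((x − 137.5)²+(y − 33.6)²) = 95.22 ≈ 95.21 km. ✓

x ≈ 44.5 km, y ≈ 13.2 km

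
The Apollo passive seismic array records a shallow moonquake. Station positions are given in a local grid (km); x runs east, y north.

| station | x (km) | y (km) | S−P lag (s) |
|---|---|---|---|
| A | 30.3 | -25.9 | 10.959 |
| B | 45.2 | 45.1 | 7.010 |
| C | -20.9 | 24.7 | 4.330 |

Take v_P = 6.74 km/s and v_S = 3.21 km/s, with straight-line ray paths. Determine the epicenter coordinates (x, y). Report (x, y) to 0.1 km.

(3.3, 35.6)

Distance from S−P lag: d = Δt · v_P v_S / (v_P − v_S) = Δt · (6.74·3.21)/(6.74−3.21) ≈ 6.1290·Δt.
So d_A = 67.17, d_B = 42.96, d_C = 26.54 km.
Circle about each station: (x − 30.3)² + (y + 25.9)² = 67.17²; (x − 45.2)² + (y − 45.1)² = 42.96²; (x + 20.9)² + (y − 24.7)² = 26.54².
Subtracting the A equation from the B and C equations removes the quadratic terms:
29.8 x + 142.0 y = 5154.40
-102.4 x + 101.2 y = 3265.44
Solving the 2×2 system: x ≈ 3.3, y ≈ 35.6 km.
Check against A (with the unrounded x, y): √((x − 30.3)²+(y + 25.9)²) = 67.17 ≈ 67.17 km. ✓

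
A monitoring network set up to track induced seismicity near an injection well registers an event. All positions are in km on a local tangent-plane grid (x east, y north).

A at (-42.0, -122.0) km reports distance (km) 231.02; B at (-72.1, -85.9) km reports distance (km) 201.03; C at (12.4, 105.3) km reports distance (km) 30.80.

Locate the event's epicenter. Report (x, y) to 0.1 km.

x ≈ -18.3 km, y ≈ 107.8 km

Circle about each station: (x + 42.0)² + (y + 122.0)² = 231.02²; (x + 72.1)² + (y + 85.9)² = 201.03²; (x − 12.4)² + (y − 105.3)² = 30.80².
Subtracting the A equation from the B and C equations removes the quadratic terms:
-60.2 x + 72.2 y = 8886.40
108.8 x + 454.6 y = 47015.45
Solving the 2×2 system: x ≈ -18.3, y ≈ 107.8 km.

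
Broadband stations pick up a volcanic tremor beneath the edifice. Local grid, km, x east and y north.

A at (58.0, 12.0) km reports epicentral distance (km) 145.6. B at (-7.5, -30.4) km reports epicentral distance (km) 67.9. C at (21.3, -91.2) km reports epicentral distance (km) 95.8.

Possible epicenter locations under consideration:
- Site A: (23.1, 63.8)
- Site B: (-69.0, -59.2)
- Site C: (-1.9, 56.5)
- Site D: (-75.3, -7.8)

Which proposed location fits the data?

Site B

For each candidate, compare |candidate − station| to the reported distance:
Site A: residuals A 83.1, B 31.1, C 59.2 → max 83.1 km
Site B: residuals A 0.0, B 0.0, C 0.0 → max 0.0 km
Site C: residuals A 71.0, B 19.2, C 53.7 → max 71.0 km
Site D: residuals A 10.8, B 3.6, C 31.8 → max 31.8 km
Only Site B has all residuals ≈ 0.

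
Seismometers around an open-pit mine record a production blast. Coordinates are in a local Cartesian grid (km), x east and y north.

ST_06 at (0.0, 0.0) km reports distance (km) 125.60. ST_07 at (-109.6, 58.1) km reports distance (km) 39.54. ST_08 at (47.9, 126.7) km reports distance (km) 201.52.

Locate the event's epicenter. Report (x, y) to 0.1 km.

Circle about each station: x² + y² = 125.60²; (x + 109.6)² + (y − 58.1)² = 39.54²; (x − 47.9)² + (y − 126.7)² = 201.52².
Subtracting pairs of circle equations eliminates x²+y² and gives linear equations (the radical axes):
-219.2 x + 116.2 y = 29599.72
95.8 x + 253.4 y = -6487.65
Solving the 2×2 system: x ≈ -123.8, y ≈ 21.2 km.

(-123.8, 21.2)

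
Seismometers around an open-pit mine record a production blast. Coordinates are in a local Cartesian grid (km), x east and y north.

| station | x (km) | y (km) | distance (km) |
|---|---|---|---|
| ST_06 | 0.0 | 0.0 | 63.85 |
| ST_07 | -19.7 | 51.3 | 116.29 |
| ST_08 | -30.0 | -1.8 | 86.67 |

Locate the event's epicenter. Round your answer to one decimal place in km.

Circle about each station: x² + y² = 63.85²; (x + 19.7)² + (y − 51.3)² = 116.29²; (x + 30.0)² + (y + 1.8)² = 86.67².
Subtracting pairs of circle equations eliminates x²+y² and gives linear equations (the radical axes):
-39.4 x + 102.6 y = -6426.76
-60.0 x − 3.6 y = -2531.63
Solving the 2×2 system: x ≈ 44.9, y ≈ -45.4 km.

x ≈ 44.9 km, y ≈ -45.4 km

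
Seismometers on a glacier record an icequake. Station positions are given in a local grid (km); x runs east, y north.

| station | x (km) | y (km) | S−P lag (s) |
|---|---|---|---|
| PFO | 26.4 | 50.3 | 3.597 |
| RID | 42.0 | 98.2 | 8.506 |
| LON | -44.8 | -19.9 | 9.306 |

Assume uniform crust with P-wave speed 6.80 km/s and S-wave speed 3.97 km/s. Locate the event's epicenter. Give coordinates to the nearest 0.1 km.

Distance from S−P lag: d = Δt · v_P v_S / (v_P − v_S) = Δt · (6.80·3.97)/(6.80−3.97) ≈ 9.5392·Δt.
So d_PFO = 34.31, d_RID = 81.14, d_LON = 88.77 km.
Circle about each station: (x − 26.4)² + (y − 50.3)² = 34.31²; (x − 42.0)² + (y − 98.2)² = 81.14²; (x + 44.8)² + (y + 19.9)² = 88.77².
Subtracting pairs of circle equations eliminates x²+y² and gives linear equations (the radical axes):
31.2 x + 95.8 y = 2773.67
-142.4 x − 140.4 y = -7526.94
Solving the 2×2 system: x ≈ 35.8, y ≈ 17.3 km.

35.8 km east, 17.3 km north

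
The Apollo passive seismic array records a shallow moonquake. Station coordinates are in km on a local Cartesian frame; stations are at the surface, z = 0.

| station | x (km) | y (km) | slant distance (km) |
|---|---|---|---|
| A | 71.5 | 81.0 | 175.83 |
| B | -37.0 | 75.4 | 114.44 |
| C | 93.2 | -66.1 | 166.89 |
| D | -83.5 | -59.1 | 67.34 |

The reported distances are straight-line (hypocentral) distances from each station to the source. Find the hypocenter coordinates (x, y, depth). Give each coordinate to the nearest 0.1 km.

Each station gives a sphere (x−x_i)² + (y−y_i)² + z² = d_i² (stations at z=0).
Subtracting the A sphere from B and C: z² cancels, leaving linear equations in x and y:
-217.0 x − 11.2 y = 13200.59
43.4 x − 294.2 y = 4446.12
Solving: x ≈ -59.598, y ≈ -23.904 km (keep extra digits for the depth step; rounded: -59.6, -23.9).
Then from the A sphere: z² = 175.83² − (x − 71.5)² − (y − 81.0)² with x = -59.598, y = -23.904, so z ≈ 52.198 ≈ 52.2 km.

(-59.6, -23.9, 52.2)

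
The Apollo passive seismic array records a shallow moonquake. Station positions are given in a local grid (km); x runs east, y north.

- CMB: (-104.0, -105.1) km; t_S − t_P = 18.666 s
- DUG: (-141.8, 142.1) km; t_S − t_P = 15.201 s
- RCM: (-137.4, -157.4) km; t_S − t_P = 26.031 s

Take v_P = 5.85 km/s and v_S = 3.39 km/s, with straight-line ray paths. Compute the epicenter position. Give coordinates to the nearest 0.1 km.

Distance from S−P lag: d = Δt · v_P v_S / (v_P − v_S) = Δt · (5.85·3.39)/(5.85−3.39) ≈ 8.0616·Δt.
So d_CMB = 150.48, d_DUG = 122.54, d_RCM = 209.85 km.
Circle about each station: (x + 104.0)² + (y + 105.1)² = 150.48²; (x + 141.8)² + (y − 142.1)² = 122.54²; (x + 137.4)² + (y + 157.4)² = 209.85².
Subtracting the CMB equation from the DUG and RCM equations removes the quadratic terms:
-75.6 x + 494.4 y = 26065.82
-66.8 x − 104.6 y = 398.72
Solving the 2×2 system: x ≈ -71.4, y ≈ 41.8 km.

-71.4 km east, 41.8 km north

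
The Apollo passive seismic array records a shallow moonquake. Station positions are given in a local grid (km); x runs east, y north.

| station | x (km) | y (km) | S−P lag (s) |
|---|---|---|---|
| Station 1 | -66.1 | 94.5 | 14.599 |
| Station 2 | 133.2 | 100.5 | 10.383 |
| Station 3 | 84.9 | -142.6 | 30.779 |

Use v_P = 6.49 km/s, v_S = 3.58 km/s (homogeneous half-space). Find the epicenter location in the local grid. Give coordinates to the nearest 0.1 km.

x ≈ 50.3 km, y ≈ 100.7 km

Distance from S−P lag: d = Δt · v_P v_S / (v_P − v_S) = Δt · (6.49·3.58)/(6.49−3.58) ≈ 7.9843·Δt.
So d_Station 1 = 116.56, d_Station 2 = 82.90, d_Station 3 = 245.75 km.
Circle about each station: (x + 66.1)² + (y − 94.5)² = 116.56²; (x − 133.2)² + (y − 100.5)² = 82.90²; (x − 84.9)² + (y + 142.6)² = 245.75².
Subtracting the Station 1 equation from the Station 2 and Station 3 equations removes the quadratic terms:
398.6 x + 12.0 y = 21256.85
302.0 x − 474.2 y = -32563.52
Solving the 2×2 system: x ≈ 50.3, y ≈ 100.7 km.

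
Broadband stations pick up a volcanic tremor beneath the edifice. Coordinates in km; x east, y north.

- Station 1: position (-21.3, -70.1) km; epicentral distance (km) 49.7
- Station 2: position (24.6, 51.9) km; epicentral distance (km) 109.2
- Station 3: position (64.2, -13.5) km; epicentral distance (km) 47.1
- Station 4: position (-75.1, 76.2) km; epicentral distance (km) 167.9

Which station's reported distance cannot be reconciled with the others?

Solve using three stations at a time. Using Station 1, Station 2, Station 4 (subtract circle equations pairwise → linear system) gives (x, y) ≈ (26.7, -57.3).
Distances from that point to each station vs reported:
  Station 1: calculated 49.7 vs reported 49.7 → residual 0.0 km
  Station 2: calculated 109.2 vs reported 109.2 → residual 0.0 km
  Station 3: calculated 57.6 vs reported 47.1 → residual 10.5 km
  Station 4: calculated 167.9 vs reported 167.9 → residual 0.0 km
Station 1, Station 2, Station 4 are mutually consistent (residuals ≈ 0); Station 3 is off by 10.5 km.

Station 3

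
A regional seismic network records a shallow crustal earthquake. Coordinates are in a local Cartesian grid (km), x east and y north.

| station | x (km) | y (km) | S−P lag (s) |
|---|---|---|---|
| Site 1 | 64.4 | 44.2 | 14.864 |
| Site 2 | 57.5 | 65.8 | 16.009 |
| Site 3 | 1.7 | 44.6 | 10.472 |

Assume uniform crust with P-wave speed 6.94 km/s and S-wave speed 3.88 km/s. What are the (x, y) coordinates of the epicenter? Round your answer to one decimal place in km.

Distance from S−P lag: d = Δt · v_P v_S / (v_P − v_S) = Δt · (6.94·3.88)/(6.94−3.88) ≈ 8.7997·Δt.
So d_Site 1 = 130.80, d_Site 2 = 140.88, d_Site 3 = 92.15 km.
Circle about each station: (x − 64.4)² + (y − 44.2)² = 130.80²; (x − 57.5)² + (y − 65.8)² = 140.88²; (x − 1.7)² + (y − 44.6)² = 92.15².
Subtracting the Site 1 equation from the Site 2 and Site 3 equations removes the quadratic terms:
-13.8 x + 43.2 y = -1203.64
-125.4 x + 0.8 y = 4508.07
Solving the 2×2 system: x ≈ -36.2, y ≈ -39.4 km.

(-36.2, -39.4)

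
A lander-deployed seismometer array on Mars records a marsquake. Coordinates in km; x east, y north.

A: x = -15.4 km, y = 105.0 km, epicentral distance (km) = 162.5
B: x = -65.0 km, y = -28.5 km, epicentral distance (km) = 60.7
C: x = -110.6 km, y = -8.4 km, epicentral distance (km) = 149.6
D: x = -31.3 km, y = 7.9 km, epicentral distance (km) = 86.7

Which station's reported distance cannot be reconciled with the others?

Solve using three stations at a time. Using A, C, D (subtract circle equations pairwise → linear system) gives (x, y) ≈ (33.0, -50.0).
Distances from that point to each station vs reported:
  A: calculated 162.4 vs reported 162.5 → residual 0.1 km
  B: calculated 100.3 vs reported 60.7 → residual 39.6 km
  C: calculated 149.5 vs reported 149.6 → residual 0.1 km
  D: calculated 86.6 vs reported 86.7 → residual 0.1 km
A, C, D are mutually consistent (residuals ≈ 0); B is off by 39.6 km.

B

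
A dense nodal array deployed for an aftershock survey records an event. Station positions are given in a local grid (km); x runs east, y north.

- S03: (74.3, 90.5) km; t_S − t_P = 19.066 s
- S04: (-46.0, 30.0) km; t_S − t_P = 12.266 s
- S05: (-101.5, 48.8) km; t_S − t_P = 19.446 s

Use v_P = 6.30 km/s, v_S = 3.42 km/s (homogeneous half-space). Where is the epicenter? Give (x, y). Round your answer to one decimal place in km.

(14.5, -39.0)

Distance from S−P lag: d = Δt · v_P v_S / (v_P − v_S) = Δt · (6.30·3.42)/(6.30−3.42) ≈ 7.4813·Δt.
So d_S03 = 142.64, d_S04 = 91.77, d_S05 = 145.48 km.
Circle about each station: (x − 74.3)² + (y − 90.5)² = 142.64²; (x + 46.0)² + (y − 30.0)² = 91.77²; (x + 101.5)² + (y − 48.8)² = 145.48².
Subtracting the S03 equation from the S04 and S05 equations removes the quadratic terms:
-240.6 x − 121.0 y = 1229.70
-351.6 x − 83.4 y = -1845.31
Solving the 2×2 system: x ≈ 14.5, y ≈ -39.0 km.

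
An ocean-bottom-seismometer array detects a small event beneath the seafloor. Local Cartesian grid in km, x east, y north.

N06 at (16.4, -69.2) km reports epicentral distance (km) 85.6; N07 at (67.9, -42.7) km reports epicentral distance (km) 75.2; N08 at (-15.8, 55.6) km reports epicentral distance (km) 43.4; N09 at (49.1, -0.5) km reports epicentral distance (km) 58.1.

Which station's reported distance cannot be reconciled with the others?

N07

Solve using three stations at a time. Using N06, N08, N09 (subtract circle equations pairwise → linear system) gives (x, y) ≈ (-7.4, 13.0).
Distances from that point to each station vs reported:
  N06: calculated 85.6 vs reported 85.6 → residual 0.0 km
  N07: calculated 93.7 vs reported 75.2 → residual 18.5 km
  N08: calculated 43.4 vs reported 43.4 → residual 0.0 km
  N09: calculated 58.1 vs reported 58.1 → residual 0.0 km
N06, N08, N09 are mutually consistent (residuals ≈ 0); N07 is off by 18.5 km.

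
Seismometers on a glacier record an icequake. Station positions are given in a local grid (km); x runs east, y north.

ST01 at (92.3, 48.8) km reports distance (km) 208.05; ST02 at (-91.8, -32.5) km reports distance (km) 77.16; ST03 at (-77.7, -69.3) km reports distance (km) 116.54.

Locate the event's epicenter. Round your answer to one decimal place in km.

-115.6 km east, 40.9 km north

Circle about each station: (x − 92.3)² + (y − 48.8)² = 208.05²; (x + 91.8)² + (y + 32.5)² = 77.16²; (x + 77.7)² + (y + 69.3)² = 116.54².
Subtracting pairs of circle equations eliminates x²+y² and gives linear equations (the radical axes):
-368.2 x − 162.6 y = 35913.90
-340.0 x − 236.2 y = 29642.28
Solving the 2×2 system: x ≈ -115.6, y ≈ 40.9 km.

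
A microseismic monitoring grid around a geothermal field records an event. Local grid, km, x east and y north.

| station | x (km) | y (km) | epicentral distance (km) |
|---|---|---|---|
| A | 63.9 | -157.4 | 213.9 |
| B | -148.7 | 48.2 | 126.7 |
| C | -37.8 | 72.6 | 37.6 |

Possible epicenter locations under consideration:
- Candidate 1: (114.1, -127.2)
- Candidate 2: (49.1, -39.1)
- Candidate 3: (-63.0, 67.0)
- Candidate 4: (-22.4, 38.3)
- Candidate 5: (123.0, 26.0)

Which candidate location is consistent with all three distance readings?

Candidate 4

For each candidate, compare |candidate − station| to the reported distance:
Candidate 1: residuals A 155.3, B 189.3, C 213.4 → max 213.4 km
Candidate 2: residuals A 94.7, B 89.5, C 103.9 → max 103.9 km
Candidate 3: residuals A 43.9, B 39.0, C 11.8 → max 43.9 km
Candidate 4: residuals A 0.0, B 0.0, C 0.0 → max 0.0 km
Candidate 5: residuals A 21.2, B 145.9, C 129.8 → max 145.9 km
Only Candidate 4 has all residuals ≈ 0.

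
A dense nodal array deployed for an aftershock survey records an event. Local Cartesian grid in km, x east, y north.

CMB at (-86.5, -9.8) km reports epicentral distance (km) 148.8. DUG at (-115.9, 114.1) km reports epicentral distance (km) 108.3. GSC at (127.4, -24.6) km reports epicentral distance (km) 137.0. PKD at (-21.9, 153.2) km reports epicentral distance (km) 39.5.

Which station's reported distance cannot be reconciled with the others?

GSC

Solve using three stations at a time. Using CMB, DUG, PKD (subtract circle equations pairwise → linear system) gives (x, y) ≈ (-7.6, 116.4).
Distances from that point to each station vs reported:
  CMB: calculated 148.8 vs reported 148.8 → residual 0.0 km
  DUG: calculated 108.3 vs reported 108.3 → residual 0.0 km
  GSC: calculated 195.2 vs reported 137.0 → residual 58.2 km
  PKD: calculated 39.5 vs reported 39.5 → residual 0.0 km
CMB, DUG, PKD are mutually consistent (residuals ≈ 0); GSC is off by 58.2 km.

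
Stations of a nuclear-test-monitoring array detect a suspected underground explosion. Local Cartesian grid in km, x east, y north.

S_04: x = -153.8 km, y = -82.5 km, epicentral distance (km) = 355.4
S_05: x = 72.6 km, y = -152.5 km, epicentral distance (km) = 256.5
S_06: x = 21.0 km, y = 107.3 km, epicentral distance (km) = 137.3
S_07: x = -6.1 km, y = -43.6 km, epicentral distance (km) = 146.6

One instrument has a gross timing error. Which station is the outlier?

Solve using three stations at a time. Using S_04, S_05, S_06 (subtract circle equations pairwise → linear system) gives (x, y) ≈ (157.1, 89.6).
Distances from that point to each station vs reported:
  S_04: calculated 355.4 vs reported 355.4 → residual 0.0 km
  S_05: calculated 256.5 vs reported 256.5 → residual 0.0 km
  S_06: calculated 137.2 vs reported 137.3 → residual 0.1 km
  S_07: calculated 210.7 vs reported 146.6 → residual 64.1 km
S_04, S_05, S_06 are mutually consistent (residuals ≈ 0); S_07 is off by 64.1 km.

S_07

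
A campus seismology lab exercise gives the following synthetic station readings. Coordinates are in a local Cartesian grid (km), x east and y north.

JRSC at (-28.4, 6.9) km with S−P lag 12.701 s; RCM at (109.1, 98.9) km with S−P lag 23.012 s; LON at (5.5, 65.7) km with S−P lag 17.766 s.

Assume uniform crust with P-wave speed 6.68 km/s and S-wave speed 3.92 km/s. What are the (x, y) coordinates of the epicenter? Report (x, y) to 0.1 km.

(23.4, -101.9)

Distance from S−P lag: d = Δt · v_P v_S / (v_P − v_S) = Δt · (6.68·3.92)/(6.68−3.92) ≈ 9.4875·Δt.
So d_JRSC = 120.50, d_RCM = 218.33, d_LON = 168.56 km.
Circle about each station: (x + 28.4)² + (y − 6.9)² = 120.50²; (x − 109.1)² + (y − 98.9)² = 218.33²; (x − 5.5)² + (y − 65.7)² = 168.56².
Subtracting the JRSC equation from the RCM and LON equations removes the quadratic terms:
275.0 x + 184.0 y = -12317.89
67.8 x + 117.6 y = -10399.65
Solving the 2×2 system: x ≈ 23.4, y ≈ -101.9 km.
Check against JRSC (with the unrounded x, y): √((x + 28.4)²+(y − 6.9)²) = 120.53 ≈ 120.50 km. ✓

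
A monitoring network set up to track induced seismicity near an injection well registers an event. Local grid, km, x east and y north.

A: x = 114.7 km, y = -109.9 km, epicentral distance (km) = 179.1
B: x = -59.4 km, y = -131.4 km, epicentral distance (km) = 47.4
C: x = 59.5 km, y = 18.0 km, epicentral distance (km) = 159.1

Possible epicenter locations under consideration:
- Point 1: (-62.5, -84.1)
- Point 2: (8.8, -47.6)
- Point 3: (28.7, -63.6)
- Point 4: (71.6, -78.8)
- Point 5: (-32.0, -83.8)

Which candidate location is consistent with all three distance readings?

For each candidate, compare |candidate − station| to the reported distance:
Point 1: residuals A 0.0, B 0.0, C 0.0 → max 0.0 km
Point 2: residuals A 56.2, B 60.6, C 76.2 → max 76.2 km
Point 3: residuals A 81.4, B 63.8, C 71.9 → max 81.4 km
Point 4: residuals A 126.0, B 93.8, C 61.5 → max 126.0 km
Point 5: residuals A 30.1, B 7.5, C 22.2 → max 30.1 km
Only Point 1 has all residuals ≈ 0.

Point 1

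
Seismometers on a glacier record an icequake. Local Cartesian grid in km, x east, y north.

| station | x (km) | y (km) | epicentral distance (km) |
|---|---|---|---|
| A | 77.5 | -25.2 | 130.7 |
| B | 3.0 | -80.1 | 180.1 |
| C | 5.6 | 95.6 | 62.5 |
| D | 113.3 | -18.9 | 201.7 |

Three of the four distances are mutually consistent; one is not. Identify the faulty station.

Solve using three stations at a time. Using B, C, D (subtract circle equations pairwise → linear system) gives (x, y) ≈ (-56.5, 89.8).
Distances from that point to each station vs reported:
  A: calculated 176.6 vs reported 130.7 → residual 45.9 km
  B: calculated 180.1 vs reported 180.1 → residual 0.0 km
  C: calculated 62.4 vs reported 62.5 → residual 0.1 km
  D: calculated 201.7 vs reported 201.7 → residual 0.0 km
B, C, D are mutually consistent (residuals ≈ 0); A is off by 45.9 km.

A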